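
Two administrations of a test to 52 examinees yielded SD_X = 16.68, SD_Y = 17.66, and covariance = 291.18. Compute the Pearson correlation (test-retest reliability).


r = cov(X,Y) / (SD_X * SD_Y)
r = 291.18 / (16.68 * 17.66)
r = 291.18 / 294.5688
r = 0.9885

0.9885


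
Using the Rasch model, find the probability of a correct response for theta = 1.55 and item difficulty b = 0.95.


theta - b = 1.55 - 0.95 = 0.6
exp(-(theta - b)) = exp(-0.6) = 0.5488
P = 1 / (1 + 0.5488)
P = 0.6457

0.6457


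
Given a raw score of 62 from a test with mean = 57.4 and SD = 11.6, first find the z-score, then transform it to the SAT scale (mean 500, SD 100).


z = (X - mean) / SD = (62 - 57.4) / 11.6
z = 4.6 / 11.6
z = 0.3966
SAT-scale = SAT = 500 + 100z
Carry z at full precision (z = 4.6 / 11.6) into the conversion:
SAT-scale = 500 + 100 * (4.6 / 11.6) = 500 + 460 / 11.6
SAT-scale = 500 + 39.6552
SAT-scale = 539.6552

539.6552


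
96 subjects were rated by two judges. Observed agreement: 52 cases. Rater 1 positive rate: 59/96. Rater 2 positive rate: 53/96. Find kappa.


P_o = 52/96 = 0.541667
P_e = (59*53 + 37*43) / 9216 = 0.511936
kappa = (P_o - P_e) / (1 - P_e)
kappa = (0.541667 - 0.511936) / (1 - 0.511936)
kappa = 0.0609

0.0609


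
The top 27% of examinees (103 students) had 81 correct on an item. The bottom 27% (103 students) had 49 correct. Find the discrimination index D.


p_upper = 81/103 = 0.7864
p_lower = 49/103 = 0.4757
D = 0.7864 - 0.4757 = 0.3107

0.3107


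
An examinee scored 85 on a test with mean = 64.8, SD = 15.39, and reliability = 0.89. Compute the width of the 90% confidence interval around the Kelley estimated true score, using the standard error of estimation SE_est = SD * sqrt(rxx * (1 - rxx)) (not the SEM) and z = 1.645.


True score estimate = 0.89*85 + 0.11*64.8 = 82.778
SE_est = SD * sqrt(rxx * (1 - rxx)) = 15.39 * sqrt(0.89 * 0.11) = 15.39 * sqrt(0.0979) = 4.815373
CI = T_est +/- z * SE_est, so width = 2 * z * SE_est = 2 * 1.645 * 4.815373
Width = 15.8426

15.8426


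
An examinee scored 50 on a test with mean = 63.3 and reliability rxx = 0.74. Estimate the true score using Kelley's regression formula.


T_est = rxx * X + (1 - rxx) * mean
T_est = 0.74 * 50 + 0.26 * 63.3
T_est = 37.0 + 16.458
T_est = 53.458

53.458


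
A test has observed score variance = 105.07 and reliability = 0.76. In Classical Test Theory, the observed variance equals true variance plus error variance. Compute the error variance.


var_true = rxx * var_obs = 0.76 * 105.07 = 79.8532
var_error = var_obs - var_true
var_error = 105.07 - 79.8532
var_error = 25.2168

25.2168


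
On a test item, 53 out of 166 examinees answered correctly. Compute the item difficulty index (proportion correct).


Item difficulty p = number correct / total examinees
p = 53 / 166
p = 0.3193

0.3193


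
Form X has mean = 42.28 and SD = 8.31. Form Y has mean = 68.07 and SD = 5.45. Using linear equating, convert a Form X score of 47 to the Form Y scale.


slope = SD_Y / SD_X = 5.45 / 8.31 ~ 0.6558
intercept = mean_Y - slope * mean_X = 68.07 - (5.45 / 8.31) * 42.28 ~ 40.3412
Y = slope * X + intercept. To avoid rounding drift from the rounded slope/intercept, evaluate the equivalent form Y = mean_Y + SD_Y * (X - mean_X) / SD_X at full precision:
Y = 68.07 + 5.45 * (47 - 42.28) / 8.31
Y = 68.07 + 5.45 * 4.72 / 8.31
Y = 68.07 + 25.724 / 8.31
Y = 68.07 + 3.0955
Y = 71.1655

71.1655


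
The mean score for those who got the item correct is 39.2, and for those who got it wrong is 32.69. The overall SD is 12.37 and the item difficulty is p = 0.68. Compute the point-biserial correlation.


q = 1 - p = 0.32
rpb = ((M1 - M0) / SD) * sqrt(p * q)
rpb = ((39.2 - 32.69) / 12.37) * sqrt(0.68 * 0.32)
rpb = 0.2455

0.2455


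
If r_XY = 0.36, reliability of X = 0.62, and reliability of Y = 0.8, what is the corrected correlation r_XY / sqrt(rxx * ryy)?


r_corrected = rxy / sqrt(rxx * ryy)
= 0.36 / sqrt(0.62 * 0.8)
= 0.36 / sqrt(0.496)
= 0.36 / 0.704273
r_corrected = 0.5112

0.5112


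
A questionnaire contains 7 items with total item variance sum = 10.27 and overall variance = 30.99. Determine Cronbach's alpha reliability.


alpha = (k/(k-1)) * (1 - sum(si^2)/s_total^2)
= (7/6) * (1 - 10.27/30.99)
alpha = 0.78

0.78


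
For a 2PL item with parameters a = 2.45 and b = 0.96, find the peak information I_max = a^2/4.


For 2PL, max info at theta = b = 0.96
I_max = a^2 / 4 = 2.45^2 / 4
= 6.0025 / 4
I_max = 1.5006

1.5006


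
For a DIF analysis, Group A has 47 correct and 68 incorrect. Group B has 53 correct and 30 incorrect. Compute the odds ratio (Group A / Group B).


Odds_A = 47/68 = 0.6912
Odds_B = 53/30 = 1.7667
OR = Odds_A / Odds_B = 0.6912 / 1.7667
Exactly, OR = (47 * 30) / (68 * 53) = 1410 / 3604
OR = 0.3912

0.3912


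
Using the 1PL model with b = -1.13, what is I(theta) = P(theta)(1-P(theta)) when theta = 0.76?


P = 1/(1+exp(-(0.76--1.13))) = 0.8688
I = P*(1-P) = 0.8688 * 0.1312
I = 0.114

0.114


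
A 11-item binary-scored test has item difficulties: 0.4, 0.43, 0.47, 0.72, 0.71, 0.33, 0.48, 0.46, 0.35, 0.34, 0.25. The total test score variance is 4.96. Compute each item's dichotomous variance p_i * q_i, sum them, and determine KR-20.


For each item, compute p_i * q_i:
  Item 1: 0.4 * 0.6 = 0.24
  Item 2: 0.43 * 0.57 = 0.2451
  Item 3: 0.47 * 0.53 = 0.2491
  Item 4: 0.72 * 0.28 = 0.2016
  Item 5: 0.71 * 0.29 = 0.2059
  Item 6: 0.33 * 0.67 = 0.2211
  Item 7: 0.48 * 0.52 = 0.2496
  Item 8: 0.46 * 0.54 = 0.2484
  Item 9: 0.35 * 0.65 = 0.2275
  Item 10: 0.34 * 0.66 = 0.2244
  Item 11: 0.25 * 0.75 = 0.1875
Sum(p_i * q_i) = 0.24 + 0.2451 + 0.2491 + 0.2016 + 0.2059 + 0.2211 + 0.2496 + 0.2484 + 0.2275 + 0.2244 + 0.1875 = 2.5002
KR-20 = (k/(k-1)) * (1 - Sum(p_i*q_i) / Var_total)
= (11/10) * (1 - 2.5002/4.96)
= 1.1 * 0.4959
KR-20 = 0.5455

0.5455


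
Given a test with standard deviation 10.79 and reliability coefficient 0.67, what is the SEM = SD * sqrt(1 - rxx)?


SEM = SD * sqrt(1 - rxx)
SEM = 10.79 * sqrt(1 - 0.67)
SEM = 10.79 * sqrt(0.33) = 10.79 * 0.574456
SEM = 6.1984

6.1984


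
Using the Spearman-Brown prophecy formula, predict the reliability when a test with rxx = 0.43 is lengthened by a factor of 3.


r_new = (n * rxx) / (1 + (n-1) * rxx)
r_new = (3 * 0.43) / (1 + 2 * 0.43)
r_new = 1.29 / 1.86
r_new = 0.6935

0.6935


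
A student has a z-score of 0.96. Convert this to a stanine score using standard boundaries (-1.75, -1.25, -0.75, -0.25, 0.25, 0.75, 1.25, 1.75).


Stanine boundaries: [-1.75, -1.25, -0.75, -0.25, 0.25, 0.75, 1.25, 1.75]
z = 0.96
Check each boundary:
  z >= -1.75 -> could be stanine 2
  z >= -1.25 -> could be stanine 3
  z >= -0.75 -> could be stanine 4
  z >= -0.25 -> could be stanine 5
  z >= 0.25 -> could be stanine 6
  z >= 0.75 -> could be stanine 7
  z < 1.25
  z < 1.75
Highest qualifying boundary gives stanine = 7

7


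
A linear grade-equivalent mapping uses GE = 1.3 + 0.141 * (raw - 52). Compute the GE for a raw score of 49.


raw - median = 49 - 52 = -3
slope * diff = 0.141 * -3 = -0.423
GE = 1.3 + -0.423
GE = 0.877

0.877


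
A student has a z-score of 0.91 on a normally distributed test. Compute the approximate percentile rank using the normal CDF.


CDF(z) = 0.5 * (1 + erf(z/sqrt(2)))
erf(0.6435) = 0.6372
CDF = 0.8186
Percentile rank = 0.8186 * 100 = 81.86

81.86


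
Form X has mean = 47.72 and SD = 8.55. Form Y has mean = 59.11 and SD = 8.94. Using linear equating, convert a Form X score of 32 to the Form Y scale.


slope = SD_Y / SD_X = 8.94 / 8.55 ~ 1.0456
intercept = mean_Y - slope * mean_X = 59.11 - (8.94 / 8.55) * 47.72 ~ 9.2133
Y = slope * X + intercept. To avoid rounding drift from the rounded slope/intercept, evaluate the equivalent form Y = mean_Y + SD_Y * (X - mean_X) / SD_X at full precision:
Y = 59.11 + 8.94 * (32 - 47.72) / 8.55
Y = 59.11 - 8.94 * 15.72 / 8.55
Y = 59.11 - 140.5368 / 8.55
Y = 59.11 - 16.4371
Y = 42.6729

42.6729


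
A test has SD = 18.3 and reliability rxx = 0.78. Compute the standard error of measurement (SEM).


SEM = SD * sqrt(1 - rxx)
SEM = 18.3 * sqrt(1 - 0.78)
SEM = 18.3 * sqrt(0.22) = 18.3 * 0.469042
SEM = 8.5835

8.5835


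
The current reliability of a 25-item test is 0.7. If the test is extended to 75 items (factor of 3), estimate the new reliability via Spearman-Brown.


r_new = (n * rxx) / (1 + (n-1) * rxx)
r_new = (3 * 0.7) / (1 + 2 * 0.7)
r_new = 2.1 / 2.4
r_new = 0.875

0.875


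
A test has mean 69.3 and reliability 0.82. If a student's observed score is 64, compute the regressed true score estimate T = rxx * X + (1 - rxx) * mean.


T_est = rxx * X + (1 - rxx) * mean
T_est = 0.82 * 64 + 0.18 * 69.3
T_est = 52.48 + 12.474
T_est = 64.954

64.954


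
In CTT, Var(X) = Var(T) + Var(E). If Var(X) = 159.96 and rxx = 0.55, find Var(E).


var_true = rxx * var_obs = 0.55 * 159.96 = 87.978
var_error = var_obs - var_true
var_error = 159.96 - 87.978
var_error = 71.982

71.982


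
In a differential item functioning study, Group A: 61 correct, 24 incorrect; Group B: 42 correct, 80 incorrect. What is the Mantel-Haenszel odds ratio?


Odds_A = 61/24 = 2.5417
Odds_B = 42/80 = 0.525
OR = Odds_A / Odds_B = 2.5417 / 0.525
Exactly, OR = (61 * 80) / (24 * 42) = 4880 / 1008
OR = 4.8413

4.8413


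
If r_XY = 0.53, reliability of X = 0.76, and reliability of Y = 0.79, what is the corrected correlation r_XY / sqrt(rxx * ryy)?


r_corrected = rxy / sqrt(rxx * ryy)
= 0.53 / sqrt(0.76 * 0.79)
= 0.53 / sqrt(0.6004)
= 0.53 / 0.774855
r_corrected = 0.684

0.684


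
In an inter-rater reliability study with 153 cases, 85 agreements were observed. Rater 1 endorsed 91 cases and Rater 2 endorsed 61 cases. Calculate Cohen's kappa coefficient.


P_o = 85/153 = 0.555556
P_e = (91*61 + 62*92) / 23409 = 0.480798
kappa = (P_o - P_e) / (1 - P_e)
kappa = (0.555556 - 0.480798) / (1 - 0.480798)
kappa = 0.144

0.144


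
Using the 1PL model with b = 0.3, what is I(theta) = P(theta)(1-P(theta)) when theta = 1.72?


P = 1/(1+exp(-(1.72-0.3))) = 0.8053
I = P*(1-P) = 0.8053 * 0.1947
I = 0.1568

0.1568


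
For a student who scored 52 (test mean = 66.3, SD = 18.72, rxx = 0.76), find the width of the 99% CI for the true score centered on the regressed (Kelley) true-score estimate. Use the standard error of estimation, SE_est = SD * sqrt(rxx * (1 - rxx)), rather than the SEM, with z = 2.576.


True score estimate = 0.76*52 + 0.24*66.3 = 55.432
SE_est = SD * sqrt(rxx * (1 - rxx)) = 18.72 * sqrt(0.76 * 0.24) = 18.72 * sqrt(0.1824) = 7.994996
CI = T_est +/- z * SE_est, so width = 2 * z * SE_est = 2 * 2.576 * 7.994996
Width = 41.1902

41.1902


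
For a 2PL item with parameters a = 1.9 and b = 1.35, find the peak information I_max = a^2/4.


For 2PL, max info at theta = b = 1.35
I_max = a^2 / 4 = 1.9^2 / 4
= 3.61 / 4
I_max = 0.9025

0.9025


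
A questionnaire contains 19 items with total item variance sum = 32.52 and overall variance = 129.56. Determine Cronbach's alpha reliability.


alpha = (k/(k-1)) * (1 - sum(si^2)/s_total^2)
= (19/18) * (1 - 32.52/129.56)
alpha = 0.7906

0.7906


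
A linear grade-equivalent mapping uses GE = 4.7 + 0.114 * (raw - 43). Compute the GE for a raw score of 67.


raw - median = 67 - 43 = 24
slope * diff = 0.114 * 24 = 2.736
GE = 4.7 + 2.736
GE = 7.436

7.436


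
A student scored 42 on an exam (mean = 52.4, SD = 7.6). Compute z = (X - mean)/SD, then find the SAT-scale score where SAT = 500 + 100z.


z = (X - mean) / SD = (42 - 52.4) / 7.6
z = -10.4 / 7.6
z = -1.3684
SAT-scale = SAT = 500 + 100z
Carry z at full precision (z = -10.4 / 7.6) into the conversion:
SAT-scale = 500 + 100 * (-10.4 / 7.6) = 500 + -1040 / 7.6
SAT-scale = 500 + -136.8421
SAT-scale = 363.1579

363.1579


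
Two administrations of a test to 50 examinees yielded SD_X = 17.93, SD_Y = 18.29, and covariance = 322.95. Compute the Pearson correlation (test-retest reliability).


r = cov(X,Y) / (SD_X * SD_Y)
r = 322.95 / (17.93 * 18.29)
r = 322.95 / 327.9397
r = 0.9848

0.9848


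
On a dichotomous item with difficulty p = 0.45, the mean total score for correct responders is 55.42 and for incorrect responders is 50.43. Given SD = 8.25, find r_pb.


q = 1 - p = 0.55
rpb = ((M1 - M0) / SD) * sqrt(p * q)
rpb = ((55.42 - 50.43) / 8.25) * sqrt(0.45 * 0.55)
rpb = 0.3009

0.3009


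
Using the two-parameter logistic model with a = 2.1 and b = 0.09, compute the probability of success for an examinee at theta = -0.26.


a*(theta - b) = 2.1 * (-0.26 - 0.09) = -0.735
exp(--0.735) = 2.0855
P = 1 / (1 + 2.0855)
P = 0.3241

0.3241


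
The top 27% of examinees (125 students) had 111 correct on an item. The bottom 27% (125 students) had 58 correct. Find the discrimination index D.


p_upper = 111/125 = 0.888
p_lower = 58/125 = 0.464
D = 0.888 - 0.464 = 0.424

0.424


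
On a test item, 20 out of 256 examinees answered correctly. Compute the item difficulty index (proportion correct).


Item difficulty p = number correct / total examinees
p = 20 / 256
p = 0.0781

0.0781


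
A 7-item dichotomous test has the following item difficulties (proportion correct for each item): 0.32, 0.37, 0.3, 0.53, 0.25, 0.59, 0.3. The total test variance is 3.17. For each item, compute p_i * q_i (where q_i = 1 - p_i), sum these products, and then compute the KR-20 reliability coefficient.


For each item, compute p_i * q_i:
  Item 1: 0.32 * 0.68 = 0.2176
  Item 2: 0.37 * 0.63 = 0.2331
  Item 3: 0.3 * 0.7 = 0.21
  Item 4: 0.53 * 0.47 = 0.2491
  Item 5: 0.25 * 0.75 = 0.1875
  Item 6: 0.59 * 0.41 = 0.2419
  Item 7: 0.3 * 0.7 = 0.21
Sum(p_i * q_i) = 0.2176 + 0.2331 + 0.21 + 0.2491 + 0.1875 + 0.2419 + 0.21 = 1.5492
KR-20 = (k/(k-1)) * (1 - Sum(p_i*q_i) / Var_total)
= (7/6) * (1 - 1.5492/3.17)
= 1.1667 * 0.5113
KR-20 = 0.5965

0.5965


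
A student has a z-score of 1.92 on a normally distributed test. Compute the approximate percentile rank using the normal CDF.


CDF(z) = 0.5 * (1 + erf(z/sqrt(2)))
erf(1.3576) = 0.9451
CDF = 0.9726
Percentile rank = 0.9726 * 100 = 97.26

97.26


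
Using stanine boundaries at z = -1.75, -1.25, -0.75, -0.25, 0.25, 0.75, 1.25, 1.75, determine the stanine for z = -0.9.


Stanine boundaries: [-1.75, -1.25, -0.75, -0.25, 0.25, 0.75, 1.25, 1.75]
z = -0.9
Check each boundary:
  z >= -1.75 -> could be stanine 2
  z >= -1.25 -> could be stanine 3
  z < -0.75
  z < -0.25
  z < 0.25
  z < 0.75
  z < 1.25
  z < 1.75
Highest qualifying boundary gives stanine = 3

3


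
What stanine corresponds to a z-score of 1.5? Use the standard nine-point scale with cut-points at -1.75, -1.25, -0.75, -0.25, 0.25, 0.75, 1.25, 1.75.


Stanine boundaries: [-1.75, -1.25, -0.75, -0.25, 0.25, 0.75, 1.25, 1.75]
z = 1.5
Check each boundary:
  z >= -1.75 -> could be stanine 2
  z >= -1.25 -> could be stanine 3
  z >= -0.75 -> could be stanine 4
  z >= -0.25 -> could be stanine 5
  z >= 0.25 -> could be stanine 6
  z >= 0.75 -> could be stanine 7
  z >= 1.25 -> could be stanine 8
  z < 1.75
Highest qualifying boundary gives stanine = 8

8


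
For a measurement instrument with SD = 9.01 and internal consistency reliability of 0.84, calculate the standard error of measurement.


SEM = SD * sqrt(1 - rxx)
SEM = 9.01 * sqrt(1 - 0.84)
SEM = 9.01 * sqrt(0.16) = 9.01 * 0.4
SEM = 3.604

3.604


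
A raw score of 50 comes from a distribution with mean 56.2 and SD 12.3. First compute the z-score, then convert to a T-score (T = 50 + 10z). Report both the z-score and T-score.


z = (X - mean) / SD = (50 - 56.2) / 12.3
z = -6.2 / 12.3
z = -0.5041
T-score = T = 50 + 10z
Carry z at full precision (z = -6.2 / 12.3) into the conversion:
T-score = 50 + 10 * (-6.2 / 12.3) = 50 + -62 / 12.3
T-score = 50 + -5.0407
T-score = 44.9593

44.9593


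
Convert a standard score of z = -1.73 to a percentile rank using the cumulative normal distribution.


CDF(z) = 0.5 * (1 + erf(z/sqrt(2)))
erf(-1.2233) = -0.9164
CDF = 0.0418
Percentile rank = 0.0418 * 100 = 4.18

4.18


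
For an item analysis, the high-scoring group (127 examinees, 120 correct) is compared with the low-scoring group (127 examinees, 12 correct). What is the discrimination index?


p_upper = 120/127 = 0.9449
p_lower = 12/127 = 0.0945
D = 0.9449 - 0.0945 = 0.8504

0.8504


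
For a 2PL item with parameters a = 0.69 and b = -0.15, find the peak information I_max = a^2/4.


For 2PL, max info at theta = b = -0.15
I_max = a^2 / 4 = 0.69^2 / 4
= 0.4761 / 4
I_max = 0.119

0.119


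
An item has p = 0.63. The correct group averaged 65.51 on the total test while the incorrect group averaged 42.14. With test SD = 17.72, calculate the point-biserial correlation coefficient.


q = 1 - p = 0.37
rpb = ((M1 - M0) / SD) * sqrt(p * q)
rpb = ((65.51 - 42.14) / 17.72) * sqrt(0.63 * 0.37)
rpb = 0.6367

0.6367


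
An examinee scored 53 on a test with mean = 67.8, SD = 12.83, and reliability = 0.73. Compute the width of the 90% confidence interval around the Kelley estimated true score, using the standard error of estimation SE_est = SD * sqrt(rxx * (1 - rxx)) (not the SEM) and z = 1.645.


True score estimate = 0.73*53 + 0.27*67.8 = 56.996
SE_est = SD * sqrt(rxx * (1 - rxx)) = 12.83 * sqrt(0.73 * 0.27) = 12.83 * sqrt(0.1971) = 5.696
CI = T_est +/- z * SE_est, so width = 2 * z * SE_est = 2 * 1.645 * 5.696
Width = 18.7398

18.7398


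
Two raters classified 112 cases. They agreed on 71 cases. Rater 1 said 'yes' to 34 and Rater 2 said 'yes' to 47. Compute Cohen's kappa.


P_o = 71/112 = 0.633929
P_e = (34*47 + 78*65) / 12544 = 0.531569
kappa = (P_o - P_e) / (1 - P_e)
kappa = (0.633929 - 0.531569) / (1 - 0.531569)
kappa = 0.2185

0.2185


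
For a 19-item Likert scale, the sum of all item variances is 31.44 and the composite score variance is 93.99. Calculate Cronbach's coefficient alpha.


alpha = (k/(k-1)) * (1 - sum(si^2)/s_total^2)
= (19/18) * (1 - 31.44/93.99)
alpha = 0.7025

0.7025


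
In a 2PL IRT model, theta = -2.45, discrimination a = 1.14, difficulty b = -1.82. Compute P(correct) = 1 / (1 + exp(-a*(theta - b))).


a*(theta - b) = 1.14 * (-2.45 - -1.82) = -0.7182
exp(--0.7182) = 2.0507
P = 1 / (1 + 2.0507)
P = 0.3278

0.3278


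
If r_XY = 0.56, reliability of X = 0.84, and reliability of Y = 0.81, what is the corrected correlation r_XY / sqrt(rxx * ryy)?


r_corrected = rxy / sqrt(rxx * ryy)
= 0.56 / sqrt(0.84 * 0.81)
= 0.56 / sqrt(0.6804)
= 0.56 / 0.824864
r_corrected = 0.6789

0.6789


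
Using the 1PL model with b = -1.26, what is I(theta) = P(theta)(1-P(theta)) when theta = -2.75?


P = 1/(1+exp(-(-2.75--1.26))) = 0.1839
I = P*(1-P) = 0.1839 * 0.8161
I = 0.1501

0.1501


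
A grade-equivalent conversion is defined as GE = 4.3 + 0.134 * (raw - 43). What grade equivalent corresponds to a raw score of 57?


raw - median = 57 - 43 = 14
slope * diff = 0.134 * 14 = 1.876
GE = 4.3 + 1.876
GE = 6.176

6.176


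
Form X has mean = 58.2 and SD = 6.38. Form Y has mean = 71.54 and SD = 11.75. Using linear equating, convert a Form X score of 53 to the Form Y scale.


slope = SD_Y / SD_X = 11.75 / 6.38 ~ 1.8417
intercept = mean_Y - slope * mean_X = 71.54 - (11.75 / 6.38) * 58.2 ~ -35.6465
Y = slope * X + intercept. To avoid rounding drift from the rounded slope/intercept, evaluate the equivalent form Y = mean_Y + SD_Y * (X - mean_X) / SD_X at full precision:
Y = 71.54 + 11.75 * (53 - 58.2) / 6.38
Y = 71.54 - 11.75 * 5.2 / 6.38
Y = 71.54 - 61.1 / 6.38
Y = 71.54 - 9.5768
Y = 61.9632

61.9632


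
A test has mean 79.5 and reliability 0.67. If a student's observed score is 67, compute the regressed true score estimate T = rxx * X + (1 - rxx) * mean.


T_est = rxx * X + (1 - rxx) * mean
T_est = 0.67 * 67 + 0.33 * 79.5
T_est = 44.89 + 26.235
T_est = 71.125

71.125


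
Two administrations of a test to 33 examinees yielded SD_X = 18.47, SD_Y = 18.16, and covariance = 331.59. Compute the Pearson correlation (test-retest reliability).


r = cov(X,Y) / (SD_X * SD_Y)
r = 331.59 / (18.47 * 18.16)
r = 331.59 / 335.4152
r = 0.9886

0.9886


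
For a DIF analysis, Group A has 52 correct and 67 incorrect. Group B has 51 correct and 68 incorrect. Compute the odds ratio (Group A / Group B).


Odds_A = 52/67 = 0.7761
Odds_B = 51/68 = 0.75
OR = Odds_A / Odds_B = 0.7761 / 0.75
Exactly, OR = (52 * 68) / (67 * 51) = 3536 / 3417
OR = 1.0348

1.0348


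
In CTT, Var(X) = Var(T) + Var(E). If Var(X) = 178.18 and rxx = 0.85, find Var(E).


var_true = rxx * var_obs = 0.85 * 178.18 = 151.453
var_error = var_obs - var_true
var_error = 178.18 - 151.453
var_error = 26.727

26.727


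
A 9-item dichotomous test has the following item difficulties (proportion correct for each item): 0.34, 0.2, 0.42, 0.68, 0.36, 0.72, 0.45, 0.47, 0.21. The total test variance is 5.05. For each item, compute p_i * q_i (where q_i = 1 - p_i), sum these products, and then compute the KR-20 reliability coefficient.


For each item, compute p_i * q_i:
  Item 1: 0.34 * 0.66 = 0.2244
  Item 2: 0.2 * 0.8 = 0.16
  Item 3: 0.42 * 0.58 = 0.2436
  Item 4: 0.68 * 0.32 = 0.2176
  Item 5: 0.36 * 0.64 = 0.2304
  Item 6: 0.72 * 0.28 = 0.2016
  Item 7: 0.45 * 0.55 = 0.2475
  Item 8: 0.47 * 0.53 = 0.2491
  Item 9: 0.21 * 0.79 = 0.1659
Sum(p_i * q_i) = 0.2244 + 0.16 + 0.2436 + 0.2176 + 0.2304 + 0.2016 + 0.2475 + 0.2491 + 0.1659 = 1.9401
KR-20 = (k/(k-1)) * (1 - Sum(p_i*q_i) / Var_total)
= (9/8) * (1 - 1.9401/5.05)
= 1.125 * 0.6158
KR-20 = 0.6928

0.6928


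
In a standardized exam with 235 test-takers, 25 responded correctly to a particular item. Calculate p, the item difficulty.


Item difficulty p = number correct / total examinees
p = 25 / 235
p = 0.1064

0.1064


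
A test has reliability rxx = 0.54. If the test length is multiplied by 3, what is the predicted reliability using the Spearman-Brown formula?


r_new = (n * rxx) / (1 + (n-1) * rxx)
r_new = (3 * 0.54) / (1 + 2 * 0.54)
r_new = 1.62 / 2.08
r_new = 0.7788

0.7788


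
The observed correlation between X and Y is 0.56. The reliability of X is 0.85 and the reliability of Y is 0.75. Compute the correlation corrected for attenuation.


r_corrected = rxy / sqrt(rxx * ryy)
= 0.56 / sqrt(0.85 * 0.75)
= 0.56 / sqrt(0.6375)
= 0.56 / 0.798436
r_corrected = 0.7014

0.7014


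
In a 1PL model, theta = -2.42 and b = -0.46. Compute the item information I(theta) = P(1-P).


P = 1/(1+exp(-(-2.42--0.46))) = 0.1235
I = P*(1-P) = 0.1235 * 0.8765
I = 0.1082

0.1082


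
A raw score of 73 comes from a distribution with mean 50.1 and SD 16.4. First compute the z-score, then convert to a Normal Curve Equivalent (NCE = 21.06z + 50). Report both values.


z = (X - mean) / SD = (73 - 50.1) / 16.4
z = 22.9 / 16.4
z = 1.3963
NCE = NCE = 21.06z + 50
Carry z at full precision (z = 22.9 / 16.4) into the conversion:
NCE = 21.06 * (22.9 / 16.4) + 50 = 482.274 / 16.4 + 50
NCE = 29.407 + 50
NCE = 79.407

79.407


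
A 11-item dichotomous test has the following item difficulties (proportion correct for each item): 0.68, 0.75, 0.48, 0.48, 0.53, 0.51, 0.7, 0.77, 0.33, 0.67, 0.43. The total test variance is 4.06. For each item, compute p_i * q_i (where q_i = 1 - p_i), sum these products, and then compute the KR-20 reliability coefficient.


For each item, compute p_i * q_i:
  Item 1: 0.68 * 0.32 = 0.2176
  Item 2: 0.75 * 0.25 = 0.1875
  Item 3: 0.48 * 0.52 = 0.2496
  Item 4: 0.48 * 0.52 = 0.2496
  Item 5: 0.53 * 0.47 = 0.2491
  Item 6: 0.51 * 0.49 = 0.2499
  Item 7: 0.7 * 0.3 = 0.21
  Item 8: 0.77 * 0.23 = 0.1771
  Item 9: 0.33 * 0.67 = 0.2211
  Item 10: 0.67 * 0.33 = 0.2211
  Item 11: 0.43 * 0.57 = 0.2451
Sum(p_i * q_i) = 0.2176 + 0.1875 + 0.2496 + 0.2496 + 0.2491 + 0.2499 + 0.21 + 0.1771 + 0.2211 + 0.2211 + 0.2451 = 2.4777
KR-20 = (k/(k-1)) * (1 - Sum(p_i*q_i) / Var_total)
= (11/10) * (1 - 2.4777/4.06)
= 1.1 * 0.3897
KR-20 = 0.4287

0.4287


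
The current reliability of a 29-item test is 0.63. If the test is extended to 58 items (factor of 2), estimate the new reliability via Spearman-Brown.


r_new = (n * rxx) / (1 + (n-1) * rxx)
r_new = (2 * 0.63) / (1 + 1 * 0.63)
r_new = 1.26 / 1.63
r_new = 0.773

0.773


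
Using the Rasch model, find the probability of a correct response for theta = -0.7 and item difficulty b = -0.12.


theta - b = -0.7 - -0.12 = -0.58
exp(-(theta - b)) = exp(0.58) = 1.786
P = 1 / (1 + 1.786)
P = 0.3589

0.3589


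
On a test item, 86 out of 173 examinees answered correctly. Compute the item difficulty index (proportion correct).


Item difficulty p = number correct / total examinees
p = 86 / 173
p = 0.4971

0.4971


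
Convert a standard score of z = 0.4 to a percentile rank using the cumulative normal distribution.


CDF(z) = 0.5 * (1 + erf(z/sqrt(2)))
erf(0.2828) = 0.3108
CDF = 0.6554
Percentile rank = 0.6554 * 100 = 65.54

65.54


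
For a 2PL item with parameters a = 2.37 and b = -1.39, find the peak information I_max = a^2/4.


For 2PL, max info at theta = b = -1.39
I_max = a^2 / 4 = 2.37^2 / 4
= 5.6169 / 4
I_max = 1.4042

1.4042


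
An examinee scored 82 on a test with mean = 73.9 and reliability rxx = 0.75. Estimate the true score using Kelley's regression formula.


T_est = rxx * X + (1 - rxx) * mean
T_est = 0.75 * 82 + 0.25 * 73.9
T_est = 61.5 + 18.475
T_est = 79.975

79.975


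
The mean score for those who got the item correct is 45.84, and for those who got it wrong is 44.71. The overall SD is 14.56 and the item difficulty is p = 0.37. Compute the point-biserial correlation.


q = 1 - p = 0.63
rpb = ((M1 - M0) / SD) * sqrt(p * q)
rpb = ((45.84 - 44.71) / 14.56) * sqrt(0.37 * 0.63)
rpb = 0.0375

0.0375


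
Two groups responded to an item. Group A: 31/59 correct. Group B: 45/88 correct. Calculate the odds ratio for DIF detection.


Odds_A = 31/28 = 1.1071
Odds_B = 45/43 = 1.0465
OR = Odds_A / Odds_B = 1.1071 / 1.0465
Exactly, OR = (31 * 43) / (28 * 45) = 1333 / 1260
OR = 1.0579

1.0579


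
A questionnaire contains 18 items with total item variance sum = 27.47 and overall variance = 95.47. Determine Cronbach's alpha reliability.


alpha = (k/(k-1)) * (1 - sum(si^2)/s_total^2)
= (18/17) * (1 - 27.47/95.47)
alpha = 0.7542

0.7542


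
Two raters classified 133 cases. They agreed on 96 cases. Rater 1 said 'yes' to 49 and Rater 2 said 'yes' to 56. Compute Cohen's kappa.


P_o = 96/133 = 0.721805
P_e = (49*56 + 84*77) / 17689 = 0.520776
kappa = (P_o - P_e) / (1 - P_e)
kappa = (0.721805 - 0.520776) / (1 - 0.520776)
kappa = 0.4195

0.4195


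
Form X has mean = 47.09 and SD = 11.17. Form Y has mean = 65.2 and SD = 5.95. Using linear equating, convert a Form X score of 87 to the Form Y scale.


slope = SD_Y / SD_X = 5.95 / 11.17 ~ 0.5327
intercept = mean_Y - slope * mean_X = 65.2 - (5.95 / 11.17) * 47.09 ~ 40.1162
Y = slope * X + intercept. To avoid rounding drift from the rounded slope/intercept, evaluate the equivalent form Y = mean_Y + SD_Y * (X - mean_X) / SD_X at full precision:
Y = 65.2 + 5.95 * (87 - 47.09) / 11.17
Y = 65.2 + 5.95 * 39.91 / 11.17
Y = 65.2 + 237.4645 / 11.17
Y = 65.2 + 21.2591
Y = 86.4591

86.4591


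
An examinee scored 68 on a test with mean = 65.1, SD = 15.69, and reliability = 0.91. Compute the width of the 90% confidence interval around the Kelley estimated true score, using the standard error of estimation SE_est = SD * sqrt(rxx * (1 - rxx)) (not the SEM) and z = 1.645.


True score estimate = 0.91*68 + 0.09*65.1 = 67.739
SE_est = SD * sqrt(rxx * (1 - rxx)) = 15.69 * sqrt(0.91 * 0.09) = 15.69 * sqrt(0.0819) = 4.490192
CI = T_est +/- z * SE_est, so width = 2 * z * SE_est = 2 * 1.645 * 4.490192
Width = 14.7727

14.7727


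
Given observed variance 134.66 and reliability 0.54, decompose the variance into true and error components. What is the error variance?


var_true = rxx * var_obs = 0.54 * 134.66 = 72.7164
var_error = var_obs - var_true
var_error = 134.66 - 72.7164
var_error = 61.9436

61.9436


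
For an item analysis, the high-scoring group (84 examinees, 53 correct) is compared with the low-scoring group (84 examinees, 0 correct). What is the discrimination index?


p_upper = 53/84 = 0.631
p_lower = 0/84 = 0.0
D = 0.631 - 0.0 = 0.631

0.631


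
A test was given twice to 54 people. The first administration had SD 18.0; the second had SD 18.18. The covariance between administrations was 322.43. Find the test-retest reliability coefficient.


r = cov(X,Y) / (SD_X * SD_Y)
r = 322.43 / (18.0 * 18.18)
r = 322.43 / 327.24
r = 0.9853

0.9853


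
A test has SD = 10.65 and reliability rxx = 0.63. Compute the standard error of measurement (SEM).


SEM = SD * sqrt(1 - rxx)
SEM = 10.65 * sqrt(1 - 0.63)
SEM = 10.65 * sqrt(0.37) = 10.65 * 0.608276
SEM = 6.4781

6.4781


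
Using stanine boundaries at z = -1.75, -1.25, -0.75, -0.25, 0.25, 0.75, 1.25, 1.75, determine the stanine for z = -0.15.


Stanine boundaries: [-1.75, -1.25, -0.75, -0.25, 0.25, 0.75, 1.25, 1.75]
z = -0.15
Check each boundary:
  z >= -1.75 -> could be stanine 2
  z >= -1.25 -> could be stanine 3
  z >= -0.75 -> could be stanine 4
  z >= -0.25 -> could be stanine 5
  z < 0.25
  z < 0.75
  z < 1.25
  z < 1.75
Highest qualifying boundary gives stanine = 5

5


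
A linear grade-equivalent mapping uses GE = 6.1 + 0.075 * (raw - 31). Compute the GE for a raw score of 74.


raw - median = 74 - 31 = 43
slope * diff = 0.075 * 43 = 3.225
GE = 6.1 + 3.225
GE = 9.325

9.325


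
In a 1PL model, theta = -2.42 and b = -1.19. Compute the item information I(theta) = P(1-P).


P = 1/(1+exp(-(-2.42--1.19))) = 0.2262
I = P*(1-P) = 0.2262 * 0.7738
I = 0.175

0.175


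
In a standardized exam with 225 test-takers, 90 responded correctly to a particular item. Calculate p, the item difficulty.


Item difficulty p = number correct / total examinees
p = 90 / 225
p = 0.4

0.4


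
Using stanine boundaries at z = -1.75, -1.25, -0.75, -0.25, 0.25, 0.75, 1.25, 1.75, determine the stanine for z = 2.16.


Stanine boundaries: [-1.75, -1.25, -0.75, -0.25, 0.25, 0.75, 1.25, 1.75]
z = 2.16
Check each boundary:
  z >= -1.75 -> could be stanine 2
  z >= -1.25 -> could be stanine 3
  z >= -0.75 -> could be stanine 4
  z >= -0.25 -> could be stanine 5
  z >= 0.25 -> could be stanine 6
  z >= 0.75 -> could be stanine 7
  z >= 1.25 -> could be stanine 8
  z >= 1.75 -> could be stanine 9
Highest qualifying boundary gives stanine = 9

9


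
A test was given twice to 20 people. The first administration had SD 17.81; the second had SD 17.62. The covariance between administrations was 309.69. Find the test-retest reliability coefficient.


r = cov(X,Y) / (SD_X * SD_Y)
r = 309.69 / (17.81 * 17.62)
r = 309.69 / 313.8122
r = 0.9869

0.9869


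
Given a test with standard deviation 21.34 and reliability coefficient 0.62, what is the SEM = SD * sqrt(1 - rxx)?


SEM = SD * sqrt(1 - rxx)
SEM = 21.34 * sqrt(1 - 0.62)
SEM = 21.34 * sqrt(0.38) = 21.34 * 0.616441
SEM = 13.1549

13.1549


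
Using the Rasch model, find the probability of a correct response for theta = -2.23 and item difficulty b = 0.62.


theta - b = -2.23 - 0.62 = -2.85
exp(-(theta - b)) = exp(2.85) = 17.2878
P = 1 / (1 + 17.2878)
P = 0.0547

0.0547


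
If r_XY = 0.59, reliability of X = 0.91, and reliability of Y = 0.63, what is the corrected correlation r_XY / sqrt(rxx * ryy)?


r_corrected = rxy / sqrt(rxx * ryy)
= 0.59 / sqrt(0.91 * 0.63)
= 0.59 / sqrt(0.5733)
= 0.59 / 0.757166
r_corrected = 0.7792

0.7792


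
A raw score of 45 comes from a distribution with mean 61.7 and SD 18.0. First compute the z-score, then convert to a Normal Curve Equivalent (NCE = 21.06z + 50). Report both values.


z = (X - mean) / SD = (45 - 61.7) / 18.0
z = -16.7 / 18.0
z = -0.9278
NCE = NCE = 21.06z + 50
Carry z at full precision (z = -16.7 / 18.0) into the conversion:
NCE = 21.06 * (-16.7 / 18.0) + 50 = -351.702 / 18.0 + 50
NCE = -19.539 + 50
NCE = 30.461

30.461


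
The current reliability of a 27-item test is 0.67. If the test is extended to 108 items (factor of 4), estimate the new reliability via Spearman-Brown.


r_new = (n * rxx) / (1 + (n-1) * rxx)
r_new = (4 * 0.67) / (1 + 3 * 0.67)
r_new = 2.68 / 3.01
r_new = 0.8904

0.8904


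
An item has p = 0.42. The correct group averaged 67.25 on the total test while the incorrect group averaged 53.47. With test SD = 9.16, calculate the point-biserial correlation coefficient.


q = 1 - p = 0.58
rpb = ((M1 - M0) / SD) * sqrt(p * q)
rpb = ((67.25 - 53.47) / 9.16) * sqrt(0.42 * 0.58)
rpb = 0.7425

0.7425


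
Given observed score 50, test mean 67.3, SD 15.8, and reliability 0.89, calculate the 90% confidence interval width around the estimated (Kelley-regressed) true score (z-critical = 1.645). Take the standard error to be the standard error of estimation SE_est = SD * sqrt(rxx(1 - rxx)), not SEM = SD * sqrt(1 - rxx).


True score estimate = 0.89*50 + 0.11*67.3 = 51.903
SE_est = SD * sqrt(rxx * (1 - rxx)) = 15.8 * sqrt(0.89 * 0.11) = 15.8 * sqrt(0.0979) = 4.943658
CI = T_est +/- z * SE_est, so width = 2 * z * SE_est = 2 * 1.645 * 4.943658
Width = 16.2646

16.2646


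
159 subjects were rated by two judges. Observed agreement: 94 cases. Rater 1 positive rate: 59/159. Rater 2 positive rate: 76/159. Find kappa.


P_o = 94/159 = 0.591195
P_e = (59*76 + 100*83) / 25281 = 0.505676
kappa = (P_o - P_e) / (1 - P_e)
kappa = (0.591195 - 0.505676) / (1 - 0.505676)
kappa = 0.173

0.173


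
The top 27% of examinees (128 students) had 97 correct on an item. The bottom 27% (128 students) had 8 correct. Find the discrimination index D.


p_upper = 97/128 = 0.7578
p_lower = 8/128 = 0.0625
D = 0.7578 - 0.0625 = 0.6953

0.6953


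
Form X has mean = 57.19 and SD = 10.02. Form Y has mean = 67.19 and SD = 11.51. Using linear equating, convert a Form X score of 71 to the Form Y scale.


slope = SD_Y / SD_X = 11.51 / 10.02 ~ 1.1487
intercept = mean_Y - slope * mean_X = 67.19 - (11.51 / 10.02) * 57.19 ~ 1.4957
Y = slope * X + intercept. To avoid rounding drift from the rounded slope/intercept, evaluate the equivalent form Y = mean_Y + SD_Y * (X - mean_X) / SD_X at full precision:
Y = 67.19 + 11.51 * (71 - 57.19) / 10.02
Y = 67.19 + 11.51 * 13.81 / 10.02
Y = 67.19 + 158.9531 / 10.02
Y = 67.19 + 15.8636
Y = 83.0536

83.0536


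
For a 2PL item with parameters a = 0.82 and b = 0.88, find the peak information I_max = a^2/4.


For 2PL, max info at theta = b = 0.88
I_max = a^2 / 4 = 0.82^2 / 4
= 0.6724 / 4
I_max = 0.1681

0.1681


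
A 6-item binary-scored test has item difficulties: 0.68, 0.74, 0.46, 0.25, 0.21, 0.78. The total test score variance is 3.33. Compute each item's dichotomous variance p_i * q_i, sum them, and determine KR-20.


For each item, compute p_i * q_i:
  Item 1: 0.68 * 0.32 = 0.2176
  Item 2: 0.74 * 0.26 = 0.1924
  Item 3: 0.46 * 0.54 = 0.2484
  Item 4: 0.25 * 0.75 = 0.1875
  Item 5: 0.21 * 0.79 = 0.1659
  Item 6: 0.78 * 0.22 = 0.1716
Sum(p_i * q_i) = 0.2176 + 0.1924 + 0.2484 + 0.1875 + 0.1659 + 0.1716 = 1.1834
KR-20 = (k/(k-1)) * (1 - Sum(p_i*q_i) / Var_total)
= (6/5) * (1 - 1.1834/3.33)
= 1.2 * 0.6446
KR-20 = 0.7735

0.7735


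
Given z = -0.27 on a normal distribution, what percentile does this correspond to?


CDF(z) = 0.5 * (1 + erf(z/sqrt(2)))
erf(-0.1909) = -0.2128
CDF = 0.3936
Percentile rank = 0.3936 * 100 = 39.36

39.36


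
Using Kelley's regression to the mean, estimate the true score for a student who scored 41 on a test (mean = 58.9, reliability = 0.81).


T_est = rxx * X + (1 - rxx) * mean
T_est = 0.81 * 41 + 0.19 * 58.9
T_est = 33.21 + 11.191
T_est = 44.401

44.401


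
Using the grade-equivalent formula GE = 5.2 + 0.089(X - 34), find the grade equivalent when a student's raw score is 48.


raw - median = 48 - 34 = 14
slope * diff = 0.089 * 14 = 1.246
GE = 5.2 + 1.246
GE = 6.446

6.446


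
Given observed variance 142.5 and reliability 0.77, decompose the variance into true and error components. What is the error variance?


var_true = rxx * var_obs = 0.77 * 142.5 = 109.725
var_error = var_obs - var_true
var_error = 142.5 - 109.725
var_error = 32.775

32.775


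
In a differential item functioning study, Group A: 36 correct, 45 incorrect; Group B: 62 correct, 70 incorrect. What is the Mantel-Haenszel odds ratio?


Odds_A = 36/45 = 0.8
Odds_B = 62/70 = 0.8857
OR = Odds_A / Odds_B = 0.8 / 0.8857
Exactly, OR = (36 * 70) / (45 * 62) = 2520 / 2790
OR = 0.9032

0.9032


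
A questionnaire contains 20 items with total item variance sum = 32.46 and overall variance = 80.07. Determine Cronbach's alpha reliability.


alpha = (k/(k-1)) * (1 - sum(si^2)/s_total^2)
= (20/19) * (1 - 32.46/80.07)
alpha = 0.6259

0.6259


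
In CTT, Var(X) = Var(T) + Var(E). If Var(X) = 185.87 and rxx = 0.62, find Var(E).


var_true = rxx * var_obs = 0.62 * 185.87 = 115.2394
var_error = var_obs - var_true
var_error = 185.87 - 115.2394
var_error = 70.6306

70.6306


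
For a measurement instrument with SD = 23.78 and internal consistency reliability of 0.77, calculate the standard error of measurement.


SEM = SD * sqrt(1 - rxx)
SEM = 23.78 * sqrt(1 - 0.77)
SEM = 23.78 * sqrt(0.23) = 23.78 * 0.479583
SEM = 11.4045

11.4045


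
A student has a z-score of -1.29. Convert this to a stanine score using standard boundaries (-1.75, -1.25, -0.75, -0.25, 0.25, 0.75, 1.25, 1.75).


Stanine boundaries: [-1.75, -1.25, -0.75, -0.25, 0.25, 0.75, 1.25, 1.75]
z = -1.29
Check each boundary:
  z >= -1.75 -> could be stanine 2
  z < -1.25
  z < -0.75
  z < -0.25
  z < 0.25
  z < 0.75
  z < 1.25
  z < 1.75
Highest qualifying boundary gives stanine = 2

2


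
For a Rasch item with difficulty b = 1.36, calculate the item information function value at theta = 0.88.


P = 1/(1+exp(-(0.88-1.36))) = 0.3823
I = P*(1-P) = 0.3823 * 0.6177
I = 0.2361

0.2361


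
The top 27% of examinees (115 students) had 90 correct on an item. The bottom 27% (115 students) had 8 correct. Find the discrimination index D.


p_upper = 90/115 = 0.7826
p_lower = 8/115 = 0.0696
D = 0.7826 - 0.0696 = 0.713

0.713


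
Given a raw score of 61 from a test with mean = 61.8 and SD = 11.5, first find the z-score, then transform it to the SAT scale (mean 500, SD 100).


z = (X - mean) / SD = (61 - 61.8) / 11.5
z = -0.8 / 11.5
z = -0.0696
SAT-scale = SAT = 500 + 100z
Carry z at full precision (z = -0.8 / 11.5) into the conversion:
SAT-scale = 500 + 100 * (-0.8 / 11.5) = 500 + -80 / 11.5
SAT-scale = 500 + -6.9565
SAT-scale = 493.0435

493.0435


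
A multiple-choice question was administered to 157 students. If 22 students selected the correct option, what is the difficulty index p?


Item difficulty p = number correct / total examinees
p = 22 / 157
p = 0.1401

0.1401


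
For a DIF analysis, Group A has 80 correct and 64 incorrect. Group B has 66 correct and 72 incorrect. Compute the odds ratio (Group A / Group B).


Odds_A = 80/64 = 1.25
Odds_B = 66/72 = 0.9167
OR = Odds_A / Odds_B = 1.25 / 0.9167
Exactly, OR = (80 * 72) / (64 * 66) = 5760 / 4224
OR = 1.3636

1.3636


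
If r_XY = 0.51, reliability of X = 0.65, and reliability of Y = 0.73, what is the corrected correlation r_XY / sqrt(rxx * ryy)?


r_corrected = rxy / sqrt(rxx * ryy)
= 0.51 / sqrt(0.65 * 0.73)
= 0.51 / sqrt(0.4745)
= 0.51 / 0.68884
r_corrected = 0.7404

0.7404


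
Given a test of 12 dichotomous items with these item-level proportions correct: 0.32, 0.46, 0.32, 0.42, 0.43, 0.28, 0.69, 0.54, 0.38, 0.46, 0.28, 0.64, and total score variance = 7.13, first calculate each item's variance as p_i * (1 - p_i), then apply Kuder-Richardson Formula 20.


For each item, compute p_i * q_i:
  Item 1: 0.32 * 0.68 = 0.2176
  Item 2: 0.46 * 0.54 = 0.2484
  Item 3: 0.32 * 0.68 = 0.2176
  Item 4: 0.42 * 0.58 = 0.2436
  Item 5: 0.43 * 0.57 = 0.2451
  Item 6: 0.28 * 0.72 = 0.2016
  Item 7: 0.69 * 0.31 = 0.2139
  Item 8: 0.54 * 0.46 = 0.2484
  Item 9: 0.38 * 0.62 = 0.2356
  Item 10: 0.46 * 0.54 = 0.2484
  Item 11: 0.28 * 0.72 = 0.2016
  Item 12: 0.64 * 0.36 = 0.2304
Sum(p_i * q_i) = 0.2176 + 0.2484 + 0.2176 + 0.2436 + 0.2451 + 0.2016 + 0.2139 + 0.2484 + 0.2356 + 0.2484 + 0.2016 + 0.2304 = 2.7522
KR-20 = (k/(k-1)) * (1 - Sum(p_i*q_i) / Var_total)
= (12/11) * (1 - 2.7522/7.13)
= 1.0909 * 0.614
KR-20 = 0.6698

0.6698
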